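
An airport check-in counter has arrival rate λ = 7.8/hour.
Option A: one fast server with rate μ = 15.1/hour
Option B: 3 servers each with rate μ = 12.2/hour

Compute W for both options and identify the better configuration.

Option A: single server μ = 15.1 (M/M/1)
  ρ_A = 7.8/15.1 = 0.5166
  W_A = 1/(μ-λ) = 1/(15.1-7.8) = 1/7.30 = 0.1370

Option B: 3 servers μ = 12.2 (M/M/3)
  ρ_B = λ/(cμ) = 7.8/(3×12.2) = 0.2131
  Offered load a = λ/μ = cρ = 7.8/12.2 = 0.6393
  P₀ = [ Σₙ₌₀^2 aⁿ/n! + a^3/(3!(1-ρ)) ]⁻¹
  Σ = a^0/0! + a^1/1! + a^2/2! = 1.0000 + 0.6393 + 0.2044 = 1.8437
  a^3/(3!(1-ρ)) = 0.26134/(6 × 0.78689) = 0.05535
  P₀ = 1/(1.8437 + 0.05535) = 0.5266
  Lq = P₀·a^3·ρ / (3!(1-ρ)²) = 0.52657 × 0.26134 × 0.21311 / (6 × 0.61919) = 0.007894
  Wq_B = Lq/λ = 0.007894/7.8 = 0.001012
  W_B = Wq_B + 1/μ = 0.001012 + 0.08197 = 0.08298

Since W_B = 0.08298 < W_A = 0.1370, Option B (multiple servers) has the shorter time in system.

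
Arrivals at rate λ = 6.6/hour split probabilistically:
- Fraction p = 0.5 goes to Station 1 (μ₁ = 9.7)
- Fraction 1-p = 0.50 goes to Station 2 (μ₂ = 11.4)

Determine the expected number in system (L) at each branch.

Effective rates: λ₁ = 6.6×0.5 = 3.3, λ₂ = 6.6×0.50 = 3.3
Station 1: ρ₁ = 3.3/9.7 = 0.3402, L₁ = ρ₁/(1-ρ₁) = 0.3402/(1-0.3402) = 0.5156
Station 2: ρ₂ = 3.3/11.4 = 0.28947, L₂ = ρ₂/(1-ρ₂) = 0.28947/(1-0.28947) = 0.4074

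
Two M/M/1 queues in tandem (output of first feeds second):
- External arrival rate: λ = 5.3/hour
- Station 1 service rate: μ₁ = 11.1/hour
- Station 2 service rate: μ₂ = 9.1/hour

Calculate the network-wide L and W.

By Jackson's theorem, each station behaves as independent M/M/1.
Station 1: ρ₁ = 5.3/11.1 = 0.4775, L₁ = ρ₁/(1-ρ₁) = λ/(μ₁-λ) = 5.3/5.80 = 0.9138
Station 2: ρ₂ = 5.3/9.1 = 0.5824, L₂ = ρ₂/(1-ρ₂) = λ/(μ₂-λ) = 5.3/3.80 = 1.3947
Total: L = L₁ + L₂ = 0.9138 + 1.3947 = 2.3085
W = L/λ = 2.3085/5.3 = 0.4356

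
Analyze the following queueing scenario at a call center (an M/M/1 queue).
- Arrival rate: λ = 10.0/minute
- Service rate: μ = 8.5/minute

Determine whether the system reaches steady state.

Stability requires ρ = λ/(cμ) < 1
ρ = 10.0/(1 × 8.5) = 10.0/8.50 = 1.1765
Since 1.1765 ≥ 1, the system is UNSTABLE.
Queue grows without bound. Need μ > λ = 10.0.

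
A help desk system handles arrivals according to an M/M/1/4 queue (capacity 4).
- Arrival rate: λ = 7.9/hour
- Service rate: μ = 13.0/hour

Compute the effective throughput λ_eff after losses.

ρ = λ/μ = 7.9/13.0 = 0.6077
P₀ = (1-ρ)/(1-ρ^(K+1)) = (1-0.6077)/(1-0.6077^5) = 0.3923/0.9171 = 0.4278
P_K = P₀×ρ^K = 0.42775 × 0.6077^4 = 0.42775 × 0.13638 = 0.05834
λ_eff = λ(1-P_K) = 7.9 × (1 - 0.05834) = 7.9 × 0.94166 = 7.4391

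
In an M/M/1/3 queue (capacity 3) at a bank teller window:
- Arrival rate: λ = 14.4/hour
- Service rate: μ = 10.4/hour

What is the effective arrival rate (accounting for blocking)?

ρ = λ/μ = 14.4/10.4 = 1.3846
P₀ = (1-ρ)/(1-ρ^(K+1)) = (1-1.3846)/(1-1.3846^4) = -0.3846/-2.6753 = 0.1438
P_K = P₀×ρ^K = 0.14376 × 1.3846^3 = 0.14376 × 2.6544 = 0.3816
λ_eff = λ(1-P_K) = 14.4 × (1 - 0.3816) = 14.4 × 0.6184 = 8.9050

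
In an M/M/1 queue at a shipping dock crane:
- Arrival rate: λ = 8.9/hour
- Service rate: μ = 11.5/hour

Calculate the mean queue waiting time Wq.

First, compute utilization: ρ = λ/μ = 8.9/11.5 = 0.7739
For M/M/1: Wq = λ/(μ(μ-λ))
Wq = 8.9/(11.5 × (11.5-8.9))
Wq = 8.9/(11.5 × 2.60)
Wq = 0.2977 hours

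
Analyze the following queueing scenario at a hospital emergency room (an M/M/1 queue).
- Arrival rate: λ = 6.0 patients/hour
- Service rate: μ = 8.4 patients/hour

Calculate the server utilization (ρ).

Server utilization: ρ = λ/μ
ρ = 6.0/8.4 = 0.7143
The server is busy 71.43% of the time.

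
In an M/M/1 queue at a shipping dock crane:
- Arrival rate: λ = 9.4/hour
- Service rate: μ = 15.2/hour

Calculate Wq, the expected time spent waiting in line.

First, compute utilization: ρ = λ/μ = 9.4/15.2 = 0.6184
For M/M/1: Wq = λ/(μ(μ-λ))
Wq = 9.4/(15.2 × (15.2-9.4))
Wq = 9.4/(15.2 × 5.80)
Wq = 0.1066 hours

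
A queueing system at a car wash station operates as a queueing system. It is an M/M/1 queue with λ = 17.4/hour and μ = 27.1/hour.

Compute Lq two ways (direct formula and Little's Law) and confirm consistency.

Method 1 (direct): Lq = λ²/(μ(μ-λ)) = 302.76/(27.1 × 9.70) = 1.1517

Method 2 (Little's Law):
W = 1/(μ-λ) = 1/9.70 = 0.10309
Wq = W - 1/μ = 0.10309 - 0.036900 = 0.06619
Lq = λWq = 17.4 × 0.06619 = 1.1517 ✔ (matches Method 1)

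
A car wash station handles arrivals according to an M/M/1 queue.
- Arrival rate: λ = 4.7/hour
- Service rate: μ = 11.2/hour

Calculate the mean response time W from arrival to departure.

First, compute utilization: ρ = λ/μ = 4.7/11.2 = 0.4196
For M/M/1: W = 1/(μ-λ)
W = 1/(11.2-4.7) = 1/6.50
W = 0.1538 hours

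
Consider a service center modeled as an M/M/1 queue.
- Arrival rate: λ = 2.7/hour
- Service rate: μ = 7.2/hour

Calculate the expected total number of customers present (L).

ρ = λ/μ = 2.7/7.2 = 0.3750
For M/M/1: L = λ/(μ-λ)
L = 2.7/(7.2-2.7) = 2.7/4.50
L = 0.6000 customers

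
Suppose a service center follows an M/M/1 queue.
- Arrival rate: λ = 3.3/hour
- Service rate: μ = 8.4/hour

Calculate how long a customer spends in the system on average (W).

First, compute utilization: ρ = λ/μ = 3.3/8.4 = 0.3929
For M/M/1: W = 1/(μ-λ)
W = 1/(8.4-3.3) = 1/5.10
W = 0.1961 hours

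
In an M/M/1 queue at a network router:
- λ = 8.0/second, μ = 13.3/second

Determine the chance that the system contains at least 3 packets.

ρ = λ/μ = 8.0/13.3 = 0.6015
P(N ≥ n) = ρⁿ
P(N ≥ 3) = 0.6015^3
P(N ≥ 3) = 0.2176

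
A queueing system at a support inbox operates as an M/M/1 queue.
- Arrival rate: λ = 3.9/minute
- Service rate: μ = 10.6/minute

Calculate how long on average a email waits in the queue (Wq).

First, compute utilization: ρ = λ/μ = 3.9/10.6 = 0.3679
For M/M/1: Wq = λ/(μ(μ-λ))
Wq = 3.9/(10.6 × (10.6-3.9))
Wq = 3.9/(10.6 × 6.70)
Wq = 0.05491 minutes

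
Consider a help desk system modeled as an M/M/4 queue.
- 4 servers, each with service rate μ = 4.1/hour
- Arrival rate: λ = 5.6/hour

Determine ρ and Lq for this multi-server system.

Traffic intensity: ρ = λ/(cμ) = 5.6/(4×4.1) = 0.3415
Since ρ = 0.3415 < 1, system is stable.
Offered load a = λ/μ = cρ = 5.6/4.1 = 1.3659
P₀ = [ Σₙ₌₀^3 aⁿ/n! + a^4/(4!(1-ρ)) ]⁻¹
Σ = a^0/0! + a^1/1! + a^2/2! + a^3/3! = 1.00000 + 1.36585 + 0.932778 + 0.424679 = 3.7233
a^4/(4!(1-ρ)) = 3.4803/(24 × 0.6585) = 0.2202
P₀ = 1/(3.7233 + 0.2202) = 0.2536
Lq = P₀·a^4·ρ / (4!(1-ρ)²) = 0.25358 × 3.4803 × 0.34146 / (24 × 0.43367) = 0.02895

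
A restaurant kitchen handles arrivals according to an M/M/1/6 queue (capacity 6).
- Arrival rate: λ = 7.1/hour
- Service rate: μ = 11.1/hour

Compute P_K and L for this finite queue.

ρ = λ/μ = 7.1/11.1 = 0.63964
P₀ = (1-ρ)/(1-ρ^(K+1)) = (1-0.63964)/(1-0.63964^7) = 0.3604/0.9562 = 0.3769
P_K = P₀×ρ^K = 0.3769 × 0.63964^6 = 0.3769 × 0.06849 = 0.02581
Blocking probability P_6 = 0.02581 (2.58%)
L = ρ[1 - (K+1)ρ^K + Kρ^(K+1)] / [(1-ρ)(1-ρ^(K+1))]
L = 0.63964 × (1 - 7×0.06849 + 6×0.04381) / ((1 - 0.63964) × (1 - 0.04381)) = 1.4543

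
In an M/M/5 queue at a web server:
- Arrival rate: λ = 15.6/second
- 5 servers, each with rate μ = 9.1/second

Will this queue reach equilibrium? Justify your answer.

Stability requires ρ = λ/(cμ) < 1
ρ = 15.6/(5 × 9.1) = 15.6/45.50 = 0.3429
Since 0.3429 < 1, the system is STABLE.
The servers are busy 34.29% of the time.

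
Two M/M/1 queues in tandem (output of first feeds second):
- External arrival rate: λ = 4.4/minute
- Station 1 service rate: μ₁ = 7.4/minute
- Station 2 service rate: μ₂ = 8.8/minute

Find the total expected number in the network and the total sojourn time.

By Jackson's theorem, each station behaves as independent M/M/1.
Station 1: ρ₁ = 4.4/7.4 = 0.5946, L₁ = ρ₁/(1-ρ₁) = λ/(μ₁-λ) = 4.4/3.00 = 1.4667
Station 2: ρ₂ = 4.4/8.8 = 0.5000, L₂ = ρ₂/(1-ρ₂) = λ/(μ₂-λ) = 4.4/4.40 = 1.0000
Total: L = L₁ + L₂ = 1.4667 + 1.0000 = 2.4667
W = L/λ = 2.4667/4.4 = 0.5606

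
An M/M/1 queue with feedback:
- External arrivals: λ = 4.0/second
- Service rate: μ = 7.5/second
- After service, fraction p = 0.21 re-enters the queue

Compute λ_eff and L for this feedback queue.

Effective arrival rate: λ_eff = λ/(1-p) = 4.0/(1-0.21) = 4.0/0.79 = 5.0633
ρ = λ_eff/μ = 5.0633/7.5 = 0.6751
L = ρ/(1-ρ) = 0.6751/(1-0.6751) = 2.0779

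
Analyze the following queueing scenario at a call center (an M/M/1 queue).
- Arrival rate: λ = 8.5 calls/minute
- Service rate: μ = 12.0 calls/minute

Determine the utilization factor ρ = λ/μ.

Server utilization: ρ = λ/μ
ρ = 8.5/12.0 = 0.7083
The server is busy 70.83% of the time.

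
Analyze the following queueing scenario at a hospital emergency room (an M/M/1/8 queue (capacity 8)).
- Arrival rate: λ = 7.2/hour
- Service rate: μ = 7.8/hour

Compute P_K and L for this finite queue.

ρ = λ/μ = 7.2/7.8 = 0.92308
P₀ = (1-ρ)/(1-ρ^(K+1)) = (1-0.92308)/(1-0.92308^9) = 0.07692/0.5134 = 0.1498
P_K = P₀×ρ^K = 0.14982 × 0.92308^8 = 0.14982 × 0.52713 = 0.07897
Blocking probability P_8 = 0.07897 (7.90%)
L = ρ[1 - (K+1)ρ^K + Kρ^(K+1)] / [(1-ρ)(1-ρ^(K+1))]
L = 0.92308 × (1 - 9×0.5271264 + 8×0.4865798) / ((1 - 0.92308) × (1 - 0.4865798)) = 3.4710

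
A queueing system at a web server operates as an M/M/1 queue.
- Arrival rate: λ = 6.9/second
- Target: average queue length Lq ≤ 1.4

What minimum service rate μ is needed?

For M/M/1: Lq = λ²/(μ(μ-λ))
Need Lq ≤ 1.4, i.e. μ(μ-λ) ≥ λ²/1.4
μ² - 6.9μ - 47.61/1.4 ≥ 0  →  μ² - 6.9μ - 34.00714 ≥ 0
Quadratic formula (positive root): μ = [λ + √(λ² + 4×34.00714)]/2
Discriminant: 47.61 + 4×34.00714 = 183.6386, √183.6386 = 13.55133
μ ≥ (6.9 + 13.55133)/2 = 10.2257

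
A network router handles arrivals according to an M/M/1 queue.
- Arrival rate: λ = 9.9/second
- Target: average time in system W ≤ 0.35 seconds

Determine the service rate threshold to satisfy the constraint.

For M/M/1: W = 1/(μ-λ)
Need W ≤ 0.35, so 1/(μ-λ) ≤ 0.35
μ - λ ≥ 1/0.35 = 2.8571
μ ≥ 9.9 + 2.8571 = 12.7571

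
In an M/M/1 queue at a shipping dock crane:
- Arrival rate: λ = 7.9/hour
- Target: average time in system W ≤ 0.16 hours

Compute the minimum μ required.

For M/M/1: W = 1/(μ-λ)
Need W ≤ 0.16, so 1/(μ-λ) ≤ 0.16
μ - λ ≥ 1/0.16 = 6.2500
μ ≥ 7.9 + 6.2500 = 14.1500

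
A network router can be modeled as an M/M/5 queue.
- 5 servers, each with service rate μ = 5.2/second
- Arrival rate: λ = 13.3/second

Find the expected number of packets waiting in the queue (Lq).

Traffic intensity: ρ = λ/(cμ) = 13.3/(5×5.2) = 0.5115
Since ρ = 0.5115 < 1, system is stable.
Offered load a = λ/μ = cρ = 13.3/5.2 = 2.5577
P₀ = [ Σₙ₌₀^4 aⁿ/n! + a^5/(5!(1-ρ)) ]⁻¹
Σ = a^0/0! + a^1/1! + a^2/2! + a^3/3! + a^4/4! = 1.00000 + 2.55769 + 3.27089 + 2.78865 + 1.78313 = 11.4004
a^5/(5!(1-ρ)) = 109.4565/(120 × 0.48846) = 1.8674
P₀ = 1/(11.4004 + 1.8674) = 0.07537
Lq = P₀·a^5·ρ / (5!(1-ρ)²) = 0.07537 × 109.4565 × 0.5115 / (120 × 0.2386) = 0.1474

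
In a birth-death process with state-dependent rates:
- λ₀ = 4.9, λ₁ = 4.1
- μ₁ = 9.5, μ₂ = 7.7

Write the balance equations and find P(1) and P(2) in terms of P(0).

Balance equations:
State 0: λ₀P₀ = μ₁P₁ → P₁ = (λ₀/μ₁)P₀ = (4.9/9.5)P₀ = 0.5158P₀
State 1: P₂ = (λ₀λ₁)/(μ₁μ₂)P₀ = (4.9×4.1)/(9.5×7.7)P₀ = 0.2746P₀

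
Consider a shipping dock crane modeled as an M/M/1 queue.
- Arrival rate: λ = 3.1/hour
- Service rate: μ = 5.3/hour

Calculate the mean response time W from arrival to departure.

First, compute utilization: ρ = λ/μ = 3.1/5.3 = 0.5849
For M/M/1: W = 1/(μ-λ)
W = 1/(5.3-3.1) = 1/2.20
W = 0.4545 hours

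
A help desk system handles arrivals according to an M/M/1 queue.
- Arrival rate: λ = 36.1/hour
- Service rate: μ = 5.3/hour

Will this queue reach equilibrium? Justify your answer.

Stability requires ρ = λ/(cμ) < 1
ρ = 36.1/(1 × 5.3) = 36.1/5.30 = 6.8113
Since 6.8113 ≥ 1, the system is UNSTABLE.
Queue grows without bound. Need μ > λ = 36.1.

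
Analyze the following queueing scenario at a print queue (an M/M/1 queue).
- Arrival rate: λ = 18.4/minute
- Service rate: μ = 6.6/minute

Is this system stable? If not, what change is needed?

Stability requires ρ = λ/(cμ) < 1
ρ = 18.4/(1 × 6.6) = 18.4/6.60 = 2.7879
Since 2.7879 ≥ 1, the system is UNSTABLE.
Queue grows without bound. Need μ > λ = 18.4.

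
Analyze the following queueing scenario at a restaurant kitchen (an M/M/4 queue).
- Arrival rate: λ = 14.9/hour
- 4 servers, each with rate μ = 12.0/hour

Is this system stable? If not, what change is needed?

Stability requires ρ = λ/(cμ) < 1
ρ = 14.9/(4 × 12.0) = 14.9/48.00 = 0.3104
Since 0.3104 < 1, the system is STABLE.
The servers are busy 31.04% of the time.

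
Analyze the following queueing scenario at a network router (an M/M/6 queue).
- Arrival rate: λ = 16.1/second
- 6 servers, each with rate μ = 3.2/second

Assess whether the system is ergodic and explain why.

Stability requires ρ = λ/(cμ) < 1
ρ = 16.1/(6 × 3.2) = 16.1/19.20 = 0.8385
Since 0.8385 < 1, the system is STABLE.
The servers are busy 83.85% of the time.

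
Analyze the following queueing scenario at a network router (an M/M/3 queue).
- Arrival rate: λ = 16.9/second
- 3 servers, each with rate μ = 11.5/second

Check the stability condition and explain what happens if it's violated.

Stability requires ρ = λ/(cμ) < 1
ρ = 16.9/(3 × 11.5) = 16.9/34.50 = 0.4899
Since 0.4899 < 1, the system is STABLE.
The servers are busy 48.99% of the time.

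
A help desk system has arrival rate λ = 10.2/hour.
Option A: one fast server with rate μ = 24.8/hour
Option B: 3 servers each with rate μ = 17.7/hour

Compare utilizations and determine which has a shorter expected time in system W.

Option A: single server μ = 24.8 (M/M/1)
  ρ_A = 10.2/24.8 = 0.4113
  W_A = 1/(μ-λ) = 1/(24.8-10.2) = 1/14.60 = 0.06849

Option B: 3 servers μ = 17.7 (M/M/3)
  ρ_B = λ/(cμ) = 10.2/(3×17.7) = 0.1921
  Offered load a = λ/μ = cρ = 10.2/17.7 = 0.5763
  P₀ = [ Σₙ₌₀^2 aⁿ/n! + a^3/(3!(1-ρ)) ]⁻¹
  Σ = a^0/0! + a^1/1! + a^2/2! = 1.0000 + 0.5763 + 0.1660 = 1.7423
  a^3/(3!(1-ρ)) = 0.19137/(6 × 0.80791) = 0.03948
  P₀ = 1/(1.7423 + 0.03948) = 0.5612
  Lq = P₀·a^3·ρ / (3!(1-ρ)²) = 0.56123 × 0.19137 × 0.19209 / (6 × 0.65272) = 0.005268
  Wq_B = Lq/λ = 0.0052681/10.2 = 0.00051648
  W_B = Wq_B + 1/μ = 0.00051648 + 0.056497 = 0.05701

Since W_B = 0.05701 < W_A = 0.06849, Option B (multiple servers) has the shorter time in system.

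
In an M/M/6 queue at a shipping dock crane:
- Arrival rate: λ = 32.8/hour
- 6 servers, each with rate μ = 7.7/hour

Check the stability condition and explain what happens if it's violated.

Stability requires ρ = λ/(cμ) < 1
ρ = 32.8/(6 × 7.7) = 32.8/46.20 = 0.7100
Since 0.7100 < 1, the system is STABLE.
The servers are busy 71.00% of the time.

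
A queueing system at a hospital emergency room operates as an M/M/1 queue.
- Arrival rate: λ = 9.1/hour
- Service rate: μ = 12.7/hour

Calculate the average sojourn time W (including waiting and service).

First, compute utilization: ρ = λ/μ = 9.1/12.7 = 0.7165
For M/M/1: W = 1/(μ-λ)
W = 1/(12.7-9.1) = 1/3.60
W = 0.2778 hours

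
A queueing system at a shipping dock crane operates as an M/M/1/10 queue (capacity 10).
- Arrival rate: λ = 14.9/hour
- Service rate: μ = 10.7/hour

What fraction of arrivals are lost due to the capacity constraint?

ρ = λ/μ = 14.9/10.7 = 1.39252
P₀ = (1-ρ)/(1-ρ^(K+1)) = (1-1.39252)/(1-1.39252^11) = -0.3925/-37.1782 = 0.01056
P_K = P₀×ρ^K = 0.01056 × 1.39252^10 = 0.01056 × 27.4167 = 0.2895
Blocking probability = 28.95%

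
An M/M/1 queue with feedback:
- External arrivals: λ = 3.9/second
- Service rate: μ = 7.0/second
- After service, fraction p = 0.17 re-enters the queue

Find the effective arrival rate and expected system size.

Effective arrival rate: λ_eff = λ/(1-p) = 3.9/(1-0.17) = 3.9/0.83 = 4.6988
ρ = λ_eff/μ = 4.6988/7.0 = 0.67126
L = ρ/(1-ρ) = 0.67126/(1-0.67126) = 2.0419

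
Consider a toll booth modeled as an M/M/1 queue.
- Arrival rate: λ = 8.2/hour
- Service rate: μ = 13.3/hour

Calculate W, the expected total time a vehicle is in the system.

First, compute utilization: ρ = λ/μ = 8.2/13.3 = 0.6165
For M/M/1: W = 1/(μ-λ)
W = 1/(13.3-8.2) = 1/5.10
W = 0.1961 hours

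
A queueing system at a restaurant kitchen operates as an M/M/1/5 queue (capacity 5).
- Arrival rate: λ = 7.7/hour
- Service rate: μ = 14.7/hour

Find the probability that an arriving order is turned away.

ρ = λ/μ = 7.7/14.7 = 0.52381
P₀ = (1-ρ)/(1-ρ^(K+1)) = (1-0.52381)/(1-0.52381^6) = 0.47619/0.97934 = 0.4862
P_K = P₀×ρ^K = 0.4862 × 0.52381^5 = 0.4862 × 0.03943 = 0.01917
Blocking probability = 1.92%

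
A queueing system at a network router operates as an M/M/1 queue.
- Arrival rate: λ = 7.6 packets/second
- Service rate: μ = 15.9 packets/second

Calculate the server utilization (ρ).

Server utilization: ρ = λ/μ
ρ = 7.6/15.9 = 0.4780
The server is busy 47.80% of the time.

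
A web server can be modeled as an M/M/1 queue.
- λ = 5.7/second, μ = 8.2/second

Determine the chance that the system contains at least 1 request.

ρ = λ/μ = 5.7/8.2 = 0.6951
P(N ≥ n) = ρⁿ
P(N ≥ 1) = 0.6951^1
P(N ≥ 1) = 0.6951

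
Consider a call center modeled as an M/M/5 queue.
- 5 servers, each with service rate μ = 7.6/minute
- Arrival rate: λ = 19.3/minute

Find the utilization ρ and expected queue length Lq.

Traffic intensity: ρ = λ/(cμ) = 19.3/(5×7.6) = 0.5079
Since ρ = 0.5079 < 1, system is stable.
Offered load a = λ/μ = cρ = 19.3/7.6 = 2.5395
P₀ = [ Σₙ₌₀^4 aⁿ/n! + a^5/(5!(1-ρ)) ]⁻¹
Σ = a^0/0! + a^1/1! + a^2/2! + a^3/3! + a^4/4! = 1.00000 + 2.53947 + 3.22446 + 2.72948 + 1.73286 = 11.2263
a^5/(5!(1-ρ)) = 105.6133/(120 × 0.4921) = 1.7885
P₀ = 1/(11.2263 + 1.7885) = 0.07684
Lq = P₀·a^5·ρ / (5!(1-ρ)²) = 0.07684 × 105.6133 × 0.5079 / (120 × 0.2422) = 0.1418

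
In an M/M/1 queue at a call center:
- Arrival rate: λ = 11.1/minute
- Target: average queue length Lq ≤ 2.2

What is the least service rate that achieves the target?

For M/M/1: Lq = λ²/(μ(μ-λ))
Need Lq ≤ 2.2, i.e. μ(μ-λ) ≥ λ²/2.2
μ² - 11.1μ - 123.21/2.2 ≥ 0  →  μ² - 11.1μ - 56.00455 ≥ 0
Quadratic formula (positive root): μ = [λ + √(λ² + 4×56.00455)]/2
Discriminant: 123.21 + 4×56.00455 = 347.2282, √347.2282 = 18.6341
μ ≥ (11.1 + 18.6341)/2 = 14.8670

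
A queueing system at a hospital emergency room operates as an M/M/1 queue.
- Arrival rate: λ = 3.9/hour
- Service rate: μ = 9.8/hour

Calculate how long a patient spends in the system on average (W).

First, compute utilization: ρ = λ/μ = 3.9/9.8 = 0.3980
For M/M/1: W = 1/(μ-λ)
W = 1/(9.8-3.9) = 1/5.90
W = 0.1695 hours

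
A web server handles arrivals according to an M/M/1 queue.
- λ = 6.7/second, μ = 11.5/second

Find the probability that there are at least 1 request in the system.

ρ = λ/μ = 6.7/11.5 = 0.5826
P(N ≥ n) = ρⁿ
P(N ≥ 1) = 0.5826^1
P(N ≥ 1) = 0.5826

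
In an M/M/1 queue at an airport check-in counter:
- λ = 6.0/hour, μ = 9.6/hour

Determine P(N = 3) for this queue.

ρ = λ/μ = 6.0/9.6 = 0.6250
P(n) = (1-ρ)ρⁿ
P(3) = (1-0.6250) × 0.6250^3
P(3) = 0.37500 × 0.24414
P(3) = 0.09155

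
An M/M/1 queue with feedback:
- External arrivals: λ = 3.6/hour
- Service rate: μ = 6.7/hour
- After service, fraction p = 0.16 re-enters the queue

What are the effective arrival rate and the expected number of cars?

Effective arrival rate: λ_eff = λ/(1-p) = 3.6/(1-0.16) = 3.6/0.84 = 4.285714
ρ = λ_eff/μ = 4.285714/6.7 = 0.639659
L = ρ/(1-ρ) = 0.639659/(1-0.639659) = 1.7751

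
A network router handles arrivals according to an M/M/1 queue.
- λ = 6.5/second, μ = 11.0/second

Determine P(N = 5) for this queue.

ρ = λ/μ = 6.5/11.0 = 0.5909
P(n) = (1-ρ)ρⁿ
P(5) = (1-0.5909) × 0.5909^5
P(5) = 0.4091 × 0.07204
P(5) = 0.02947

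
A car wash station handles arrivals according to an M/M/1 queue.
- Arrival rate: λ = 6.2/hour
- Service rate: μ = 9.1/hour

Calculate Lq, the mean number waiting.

ρ = λ/μ = 6.2/9.1 = 0.6813
For M/M/1: Lq = λ²/(μ(μ-λ))
Lq = 38.44/(9.1 × 2.90)
Lq = 1.4566 cars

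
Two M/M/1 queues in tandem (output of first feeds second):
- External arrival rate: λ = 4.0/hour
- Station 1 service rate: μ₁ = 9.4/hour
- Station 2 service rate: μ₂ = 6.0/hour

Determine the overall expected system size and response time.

By Jackson's theorem, each station behaves as independent M/M/1.
Station 1: ρ₁ = 4.0/9.4 = 0.4255, L₁ = ρ₁/(1-ρ₁) = λ/(μ₁-λ) = 4.0/5.40 = 0.7407
Station 2: ρ₂ = 4.0/6.0 = 0.6667, L₂ = ρ₂/(1-ρ₂) = λ/(μ₂-λ) = 4.0/2.00 = 2.0000
Total: L = L₁ + L₂ = 0.7407 + 2.0000 = 2.7407
W = L/λ = 2.7407/4.0 = 0.6852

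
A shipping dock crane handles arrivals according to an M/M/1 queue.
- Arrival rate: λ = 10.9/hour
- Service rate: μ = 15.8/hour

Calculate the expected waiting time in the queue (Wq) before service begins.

First, compute utilization: ρ = λ/μ = 10.9/15.8 = 0.6899
For M/M/1: Wq = λ/(μ(μ-λ))
Wq = 10.9/(15.8 × (15.8-10.9))
Wq = 10.9/(15.8 × 4.90)
Wq = 0.1408 hours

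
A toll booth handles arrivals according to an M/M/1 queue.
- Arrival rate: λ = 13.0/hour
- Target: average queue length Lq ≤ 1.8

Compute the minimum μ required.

For M/M/1: Lq = λ²/(μ(μ-λ))
Need Lq ≤ 1.8, i.e. μ(μ-λ) ≥ λ²/1.8
μ² - 13.0μ - 169.00/1.8 ≥ 0  →  μ² - 13.0μ - 93.8889 ≥ 0
Quadratic formula (positive root): μ = [λ + √(λ² + 4×93.8889)]/2
Discriminant: 169.00 + 4×93.8889 = 544.5556, √544.5556 = 23.3357
μ ≥ (13.0 + 23.3357)/2 = 18.1679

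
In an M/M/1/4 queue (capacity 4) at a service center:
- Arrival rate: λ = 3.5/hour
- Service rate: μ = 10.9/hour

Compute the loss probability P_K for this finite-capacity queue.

ρ = λ/μ = 3.5/10.9 = 0.3211
P₀ = (1-ρ)/(1-ρ^(K+1)) = (1-0.3211)/(1-0.3211^5) = 0.6789/0.9966 = 0.6812
P_K = P₀×ρ^K = 0.68123 × 0.3211^4 = 0.68123 × 0.010631 = 0.007242
Blocking probability = 0.72%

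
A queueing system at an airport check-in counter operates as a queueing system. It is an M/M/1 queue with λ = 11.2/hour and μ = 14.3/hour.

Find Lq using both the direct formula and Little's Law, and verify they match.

Method 1 (direct): Lq = λ²/(μ(μ-λ)) = 125.44/(14.3 × 3.10) = 2.8297

Method 2 (Little's Law):
W = 1/(μ-λ) = 1/3.10 = 0.32258
Wq = W - 1/μ = 0.32258 - 0.069930 = 0.25265
Lq = λWq = 11.2 × 0.25265 = 2.8297 ✔ (matches Method 1)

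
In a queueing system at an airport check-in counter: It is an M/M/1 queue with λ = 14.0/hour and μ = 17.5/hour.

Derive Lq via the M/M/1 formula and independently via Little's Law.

Method 1 (direct): Lq = λ²/(μ(μ-λ)) = 196.00/(17.5 × 3.50) = 3.2000

Method 2 (Little's Law):
W = 1/(μ-λ) = 1/3.50 = 0.28571
Wq = W - 1/μ = 0.28571 - 0.057143 = 0.22857
Lq = λWq = 14.0 × 0.22857 = 3.2000 ✔ (matches Method 1)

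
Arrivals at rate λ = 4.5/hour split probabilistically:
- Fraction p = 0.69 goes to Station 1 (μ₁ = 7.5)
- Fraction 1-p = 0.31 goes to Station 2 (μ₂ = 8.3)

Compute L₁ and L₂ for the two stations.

Effective rates: λ₁ = 4.5×0.69 = 3.105, λ₂ = 4.5×0.31 = 1.395
Station 1: ρ₁ = 3.105/7.5 = 0.4140, L₁ = ρ₁/(1-ρ₁) = 0.4140/(1-0.4140) = 0.7065
Station 2: ρ₂ = 1.395/8.3 = 0.16807, L₂ = ρ₂/(1-ρ₂) = 0.16807/(1-0.16807) = 0.2020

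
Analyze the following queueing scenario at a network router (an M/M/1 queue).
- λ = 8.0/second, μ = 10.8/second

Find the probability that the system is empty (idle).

ρ = λ/μ = 8.0/10.8 = 0.7407
P(0) = 1 - ρ = 1 - 0.7407 = 0.2593
The server is idle 25.93% of the time.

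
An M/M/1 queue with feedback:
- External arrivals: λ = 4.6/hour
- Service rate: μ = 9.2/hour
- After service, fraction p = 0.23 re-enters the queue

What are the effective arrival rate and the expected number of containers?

Effective arrival rate: λ_eff = λ/(1-p) = 4.6/(1-0.23) = 4.6/0.77 = 5.97403
ρ = λ_eff/μ = 5.97403/9.2 = 0.649351
L = ρ/(1-ρ) = 0.649351/(1-0.649351) = 1.8519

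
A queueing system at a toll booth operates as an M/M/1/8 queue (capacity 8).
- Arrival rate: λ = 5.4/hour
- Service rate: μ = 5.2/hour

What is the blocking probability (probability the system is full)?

ρ = λ/μ = 5.4/5.2 = 1.03846
P₀ = (1-ρ)/(1-ρ^(K+1)) = (1-1.03846)/(1-1.03846^9) = -0.038460/-0.40446 = 0.09509
P_K = P₀×ρ^K = 0.09509 × 1.03846^8 = 0.09509 × 1.3524 = 0.1286
Blocking probability = 12.86%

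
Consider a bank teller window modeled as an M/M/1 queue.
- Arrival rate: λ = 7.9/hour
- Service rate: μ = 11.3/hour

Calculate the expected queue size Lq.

ρ = λ/μ = 7.9/11.3 = 0.6991
For M/M/1: Lq = λ²/(μ(μ-λ))
Lq = 62.41/(11.3 × 3.40)
Lq = 1.6244 transactions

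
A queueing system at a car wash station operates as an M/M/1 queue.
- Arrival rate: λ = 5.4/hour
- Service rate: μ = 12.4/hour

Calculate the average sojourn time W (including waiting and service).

First, compute utilization: ρ = λ/μ = 5.4/12.4 = 0.4355
For M/M/1: W = 1/(μ-λ)
W = 1/(12.4-5.4) = 1/7.00
W = 0.1429 hours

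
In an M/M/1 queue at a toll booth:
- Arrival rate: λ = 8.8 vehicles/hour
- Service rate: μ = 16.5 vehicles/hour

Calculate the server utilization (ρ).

Server utilization: ρ = λ/μ
ρ = 8.8/16.5 = 0.5333
The server is busy 53.33% of the time.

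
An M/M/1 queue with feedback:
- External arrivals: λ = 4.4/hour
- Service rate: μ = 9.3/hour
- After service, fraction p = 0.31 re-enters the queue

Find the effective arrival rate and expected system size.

Effective arrival rate: λ_eff = λ/(1-p) = 4.4/(1-0.31) = 4.4/0.69 = 6.3768
ρ = λ_eff/μ = 6.3768/9.3 = 0.68568
L = ρ/(1-ρ) = 0.68568/(1-0.68568) = 2.1815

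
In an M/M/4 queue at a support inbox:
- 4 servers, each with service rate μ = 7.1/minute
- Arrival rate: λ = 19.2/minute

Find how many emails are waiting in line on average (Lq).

Traffic intensity: ρ = λ/(cμ) = 19.2/(4×7.1) = 0.6761
Since ρ = 0.6761 < 1, system is stable.
Offered load a = λ/μ = cρ = 19.2/7.1 = 2.7042
P₀ = [ Σₙ₌₀^3 aⁿ/n! + a^4/(4!(1-ρ)) ]⁻¹
Σ = a^0/0! + a^1/1! + a^2/2! + a^3/3! = 1.00000 + 2.70423 + 3.65642 + 3.29593 = 10.6566
a^4/(4!(1-ρ)) = 53.4776/(24 × 0.32394) = 6.8785
P₀ = 1/(10.6566 + 6.8785) = 0.05703
Lq = P₀·a^4·ρ / (4!(1-ρ)²) = 0.05702873 × 53.47755 × 0.6760563 / (24 × 0.1049395) = 0.8186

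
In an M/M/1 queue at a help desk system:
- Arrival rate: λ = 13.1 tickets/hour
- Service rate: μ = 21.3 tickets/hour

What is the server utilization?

Server utilization: ρ = λ/μ
ρ = 13.1/21.3 = 0.6150
The server is busy 61.50% of the time.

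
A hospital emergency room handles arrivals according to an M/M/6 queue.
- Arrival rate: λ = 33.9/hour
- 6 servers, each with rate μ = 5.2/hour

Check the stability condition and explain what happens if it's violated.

Stability requires ρ = λ/(cμ) < 1
ρ = 33.9/(6 × 5.2) = 33.9/31.20 = 1.0865
Since 1.0865 ≥ 1, the system is UNSTABLE.
Need c > λ/μ = 33.9/5.2 = 6.52.
Minimum servers needed: c = 7.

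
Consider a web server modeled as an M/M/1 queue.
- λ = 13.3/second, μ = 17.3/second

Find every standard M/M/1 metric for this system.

Step 1: ρ = λ/μ = 13.3/17.3 = 0.7688
Step 2: L = λ/(μ-λ) = 13.3/4.00 = 3.3250
Step 3: Lq = λ²/(μ(μ-λ)) = 176.89/(17.3×4.00) = 2.5562
Step 4: W = 1/(μ-λ) = 1/4.00 = 0.2500
Step 5: Wq = λ/(μ(μ-λ)) = 13.3/(17.3×4.00) = 0.1922
Step 6: P(0) = 1-ρ = 0.2312
Verify: L = λW = 13.3×0.2500 = 3.3250 ✔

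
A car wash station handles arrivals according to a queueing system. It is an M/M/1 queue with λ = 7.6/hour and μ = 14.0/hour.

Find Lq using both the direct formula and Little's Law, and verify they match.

Method 1 (direct): Lq = λ²/(μ(μ-λ)) = 57.76/(14.0 × 6.40) = 0.6446

Method 2 (Little's Law):
W = 1/(μ-λ) = 1/6.40 = 0.15625
Wq = W - 1/μ = 0.15625 - 0.071429 = 0.08482
Lq = λWq = 7.6 × 0.08482 = 0.6446 ✔ (matches Method 1)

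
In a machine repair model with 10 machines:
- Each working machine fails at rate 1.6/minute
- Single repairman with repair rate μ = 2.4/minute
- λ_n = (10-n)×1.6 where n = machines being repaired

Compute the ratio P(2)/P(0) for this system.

P(2)/P(0) = ∏_{i=0}^{2-1} λ_i/μ_{i+1}
= (10-0)×1.6/2.4 × (10-1)×1.6/2.4
= 40.0000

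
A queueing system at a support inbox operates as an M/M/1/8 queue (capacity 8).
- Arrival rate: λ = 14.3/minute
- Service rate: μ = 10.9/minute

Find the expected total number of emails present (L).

ρ = λ/μ = 14.3/10.9 = 1.31193
P₀ = (1-ρ)/(1-ρ^(K+1)) = (1-1.31193)/(1-1.31193^9) = -0.3119/-10.5132 = 0.02967
P_K = P₀×ρ^K = 0.02967 × 1.31193^8 = 0.02967 × 8.7758 = 0.2604
L = ρ[1 - (K+1)ρ^K + Kρ^(K+1)] / [(1-ρ)(1-ρ^(K+1))]
L = 1.31193 × (1 - 9×8.77577 + 8×11.5132) / ((1 - 1.31193) × (1 - 11.5132)) = 5.6502 emails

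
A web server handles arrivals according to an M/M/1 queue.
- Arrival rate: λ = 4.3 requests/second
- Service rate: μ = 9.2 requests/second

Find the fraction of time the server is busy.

Server utilization: ρ = λ/μ
ρ = 4.3/9.2 = 0.4674
The server is busy 46.74% of the time.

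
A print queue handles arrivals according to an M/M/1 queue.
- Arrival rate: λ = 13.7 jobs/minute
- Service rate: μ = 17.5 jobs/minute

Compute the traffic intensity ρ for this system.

Server utilization: ρ = λ/μ
ρ = 13.7/17.5 = 0.7829
The server is busy 78.29% of the time.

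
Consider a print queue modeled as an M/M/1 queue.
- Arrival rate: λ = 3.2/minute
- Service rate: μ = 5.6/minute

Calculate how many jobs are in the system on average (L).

ρ = λ/μ = 3.2/5.6 = 0.5714
For M/M/1: L = λ/(μ-λ)
L = 3.2/(5.6-3.2) = 3.2/2.40
L = 1.3333 jobs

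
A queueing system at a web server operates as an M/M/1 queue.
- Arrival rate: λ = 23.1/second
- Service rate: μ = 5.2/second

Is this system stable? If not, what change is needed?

Stability requires ρ = λ/(cμ) < 1
ρ = 23.1/(1 × 5.2) = 23.1/5.20 = 4.4423
Since 4.4423 ≥ 1, the system is UNSTABLE.
Queue grows without bound. Need μ > λ = 23.1.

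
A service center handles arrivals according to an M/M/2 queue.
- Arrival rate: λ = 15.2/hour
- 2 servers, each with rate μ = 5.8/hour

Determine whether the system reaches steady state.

Stability requires ρ = λ/(cμ) < 1
ρ = 15.2/(2 × 5.8) = 15.2/11.60 = 1.3103
Since 1.3103 ≥ 1, the system is UNSTABLE.
Need c > λ/μ = 15.2/5.8 = 2.62.
Minimum servers needed: c = 3.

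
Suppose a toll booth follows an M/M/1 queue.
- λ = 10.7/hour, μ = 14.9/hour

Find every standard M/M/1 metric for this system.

Step 1: ρ = λ/μ = 10.7/14.9 = 0.7181
Step 2: L = λ/(μ-λ) = 10.7/4.20 = 2.5476
Step 3: Lq = λ²/(μ(μ-λ)) = 114.49/(14.9×4.20) = 1.8295
Step 4: W = 1/(μ-λ) = 1/4.20 = 0.238095
Step 5: Wq = λ/(μ(μ-λ)) = 10.7/(14.9×4.20) = 0.1710
Step 6: P(0) = 1-ρ = 0.2819
Verify: L = λW = 10.7×0.238095 = 2.5476 ✔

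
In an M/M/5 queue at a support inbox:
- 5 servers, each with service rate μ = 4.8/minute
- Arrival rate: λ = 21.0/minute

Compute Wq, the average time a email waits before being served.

Traffic intensity: ρ = λ/(cμ) = 21.0/(5×4.8) = 0.8750
Since ρ = 0.8750 < 1, system is stable.
Offered load a = λ/μ = cρ = 21.0/4.8 = 4.3750
P₀ = [ Σₙ₌₀^4 aⁿ/n! + a^5/(5!(1-ρ)) ]⁻¹
Σ = a^0/0! + a^1/1! + a^2/2! + a^3/3! + a^4/4! = 1.000000 + 4.375000 + 9.570312 + 13.95671 + 15.26515 = 44.1672
a^5/(5!(1-ρ)) = 1602.8404/(120 × 0.1250) = 106.8560
P₀ = 1/(44.1672 + 106.8560) = 0.006621
Lq = P₀·a^5·ρ / (5!(1-ρ)²) = 0.0066215 × 1602.8404 × 0.87500 / (120 × 0.015625) = 4.9528
Wq = Lq/λ = 4.9528/21.0 = 0.2358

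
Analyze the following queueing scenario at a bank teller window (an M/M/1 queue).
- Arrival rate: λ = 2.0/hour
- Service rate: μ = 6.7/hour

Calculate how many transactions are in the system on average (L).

ρ = λ/μ = 2.0/6.7 = 0.2985
For M/M/1: L = λ/(μ-λ)
L = 2.0/(6.7-2.0) = 2.0/4.70
L = 0.4255 transactions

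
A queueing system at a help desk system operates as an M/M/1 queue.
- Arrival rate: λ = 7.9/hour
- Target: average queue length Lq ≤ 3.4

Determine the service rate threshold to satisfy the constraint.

For M/M/1: Lq = λ²/(μ(μ-λ))
Need Lq ≤ 3.4, i.e. μ(μ-λ) ≥ λ²/3.4
μ² - 7.9μ - 62.41/3.4 ≥ 0  →  μ² - 7.9μ - 18.35588 ≥ 0
Quadratic formula (positive root): μ = [λ + √(λ² + 4×18.35588)]/2
Discriminant: 62.41 + 4×18.35588 = 135.8335, √135.8335 = 11.6548
μ ≥ (7.9 + 11.6548)/2 = 9.7774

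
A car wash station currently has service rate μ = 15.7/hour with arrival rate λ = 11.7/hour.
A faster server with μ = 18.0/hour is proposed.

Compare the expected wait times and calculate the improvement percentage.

System 1: ρ₁ = 11.7/15.7 = 0.7452, W₁ = 1/(15.7-11.7) = 0.25000
System 2: ρ₂ = 11.7/18.0 = 0.6500, W₂ = 1/(18.0-11.7) = 0.15873
Improvement: (W₁-W₂)/W₁ = (0.25000-0.15873)/0.25000 = 36.51%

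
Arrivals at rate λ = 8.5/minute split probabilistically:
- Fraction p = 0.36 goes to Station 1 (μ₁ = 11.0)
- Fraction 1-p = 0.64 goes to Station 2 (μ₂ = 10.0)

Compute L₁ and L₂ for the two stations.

Effective rates: λ₁ = 8.5×0.36 = 3.06, λ₂ = 8.5×0.64 = 5.44
Station 1: ρ₁ = 3.06/11.0 = 0.2782, L₁ = ρ₁/(1-ρ₁) = 0.2782/(1-0.2782) = 0.3854
Station 2: ρ₂ = 5.44/10.0 = 0.5440, L₂ = ρ₂/(1-ρ₂) = 0.5440/(1-0.5440) = 1.1930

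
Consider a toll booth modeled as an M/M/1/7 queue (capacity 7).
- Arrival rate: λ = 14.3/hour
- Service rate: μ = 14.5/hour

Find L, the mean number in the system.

ρ = λ/μ = 14.3/14.5 = 0.9862
P₀ = (1-ρ)/(1-ρ^(K+1)) = (1-0.9862)/(1-0.9862^8) = 0.01380/0.1052 = 0.1312
P_K = P₀×ρ^K = 0.1312 × 0.9862^7 = 0.1312 × 0.9073 = 0.1190
L = ρ[1 - (K+1)ρ^K + Kρ^(K+1)] / [(1-ρ)(1-ρ^(K+1))]
L = 0.9862 × (1 - 8×0.907308516 + 7×0.894787659) / ((1 - 0.9862) × (1 - 0.894787659)) = 3.4271 vehicles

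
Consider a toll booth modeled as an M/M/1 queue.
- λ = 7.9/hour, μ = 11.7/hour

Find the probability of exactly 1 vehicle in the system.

ρ = λ/μ = 7.9/11.7 = 0.6752
P(n) = (1-ρ)ρⁿ
P(1) = (1-0.6752) × 0.6752^1
P(1) = 0.3248 × 0.6752
P(1) = 0.2193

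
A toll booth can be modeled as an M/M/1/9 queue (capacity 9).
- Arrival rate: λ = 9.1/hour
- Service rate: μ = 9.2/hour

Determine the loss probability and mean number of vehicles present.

ρ = λ/μ = 9.1/9.2 = 0.9891304
P₀ = (1-ρ)/(1-ρ^(K+1)) = (1-0.9891304)/(1-0.9891304^10) = 0.01087/0.1035 = 0.1050
P_K = P₀×ρ^K = 0.10499 × 0.9891304^9 = 0.10499 × 0.90632 = 0.09515
Blocking probability P_9 = 0.09515 (9.52%)
L = ρ[1 - (K+1)ρ^K + Kρ^(K+1)] / [(1-ρ)(1-ρ^(K+1))]
L = 0.9891304 × (1 - 10×0.90632080 + 9×0.89646946) / ((1 - 0.9891304) × (1 - 0.89646946)) = 4.4099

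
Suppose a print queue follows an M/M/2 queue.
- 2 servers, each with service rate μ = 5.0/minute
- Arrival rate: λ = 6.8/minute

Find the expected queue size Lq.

Traffic intensity: ρ = λ/(cμ) = 6.8/(2×5.0) = 0.6800
Since ρ = 0.6800 < 1, system is stable.
Offered load a = λ/μ = cρ = 6.8/5.0 = 1.3600
P₀ = [ Σₙ₌₀^1 aⁿ/n! + a^2/(2!(1-ρ)) ]⁻¹
Σ = a^0/0! + a^1/1! = 1.0000 + 1.3600 = 2.3600
a^2/(2!(1-ρ)) = 1.8496/(2 × 0.3200) = 2.8900
P₀ = 1/(2.3600 + 2.8900) = 0.1905
Lq = P₀·a^2·ρ / (2!(1-ρ)²) = 0.19048 × 1.8496 × 0.68000 / (2 × 0.10240) = 1.1698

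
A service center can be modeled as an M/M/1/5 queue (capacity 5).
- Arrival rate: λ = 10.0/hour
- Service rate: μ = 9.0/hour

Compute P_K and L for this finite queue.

ρ = λ/μ = 10.0/9.0 = 1.1111
P₀ = (1-ρ)/(1-ρ^(K+1)) = (1-1.1111)/(1-1.1111^6) = -0.1111/-0.8816 = 0.1260
P_K = P₀×ρ^K = 0.1260 × 1.1111^5 = 0.1260 × 1.6934 = 0.2134
Blocking probability P_5 = 0.2134 (21.34%)
L = ρ[1 - (K+1)ρ^K + Kρ^(K+1)] / [(1-ρ)(1-ρ^(K+1))]
L = 1.1111 × (1 - 6×1.693424 + 5×1.881564) / ((1 - 1.1111) × (1 - 1.881564)) = 2.8052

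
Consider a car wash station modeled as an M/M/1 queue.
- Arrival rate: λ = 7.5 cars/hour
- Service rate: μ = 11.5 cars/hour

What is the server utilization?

Server utilization: ρ = λ/μ
ρ = 7.5/11.5 = 0.6522
The server is busy 65.22% of the time.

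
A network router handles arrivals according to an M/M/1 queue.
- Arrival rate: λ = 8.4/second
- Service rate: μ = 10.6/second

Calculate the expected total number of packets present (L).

ρ = λ/μ = 8.4/10.6 = 0.7925
For M/M/1: L = λ/(μ-λ)
L = 8.4/(10.6-8.4) = 8.4/2.20
L = 3.8182 packets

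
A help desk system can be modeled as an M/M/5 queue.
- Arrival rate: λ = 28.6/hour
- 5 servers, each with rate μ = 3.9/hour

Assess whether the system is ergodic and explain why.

Stability requires ρ = λ/(cμ) < 1
ρ = 28.6/(5 × 3.9) = 28.6/19.50 = 1.4667
Since 1.4667 ≥ 1, the system is UNSTABLE.
Need c > λ/μ = 28.6/3.9 = 7.33.
Minimum servers needed: c = 8.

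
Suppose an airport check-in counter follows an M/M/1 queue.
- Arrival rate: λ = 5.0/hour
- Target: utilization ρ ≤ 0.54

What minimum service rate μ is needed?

ρ = λ/μ, so μ = λ/ρ
μ ≥ 5.0/0.54 = 9.2593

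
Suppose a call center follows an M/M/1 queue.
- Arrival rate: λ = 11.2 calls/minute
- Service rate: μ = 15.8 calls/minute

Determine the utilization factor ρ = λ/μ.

Server utilization: ρ = λ/μ
ρ = 11.2/15.8 = 0.7089
The server is busy 70.89% of the time.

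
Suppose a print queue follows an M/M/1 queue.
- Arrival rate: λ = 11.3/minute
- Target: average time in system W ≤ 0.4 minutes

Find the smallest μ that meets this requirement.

For M/M/1: W = 1/(μ-λ)
Need W ≤ 0.4, so 1/(μ-λ) ≤ 0.4
μ - λ ≥ 1/0.4 = 2.5000
μ ≥ 11.3 + 2.5000 = 13.8000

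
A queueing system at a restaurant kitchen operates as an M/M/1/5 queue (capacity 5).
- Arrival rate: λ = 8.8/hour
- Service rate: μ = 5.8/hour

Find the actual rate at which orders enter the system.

ρ = λ/μ = 8.8/5.8 = 1.5172
P₀ = (1-ρ)/(1-ρ^(K+1)) = (1-1.5172)/(1-1.5172^6) = -0.5172/-11.1971 = 0.04619
P_K = P₀×ρ^K = 0.04619 × 1.5172^5 = 0.04619 × 8.0392 = 0.3713
λ_eff = λ(1-P_K) = 8.8 × (1 - 0.37135) = 8.8 × 0.62865 = 5.5321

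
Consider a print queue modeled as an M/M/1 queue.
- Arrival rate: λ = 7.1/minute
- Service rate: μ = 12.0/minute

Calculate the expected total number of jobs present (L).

ρ = λ/μ = 7.1/12.0 = 0.5917
For M/M/1: L = λ/(μ-λ)
L = 7.1/(12.0-7.1) = 7.1/4.90
L = 1.4490 jobs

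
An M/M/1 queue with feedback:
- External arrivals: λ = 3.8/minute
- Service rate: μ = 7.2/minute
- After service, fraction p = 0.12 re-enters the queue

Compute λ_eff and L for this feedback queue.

Effective arrival rate: λ_eff = λ/(1-p) = 3.8/(1-0.12) = 3.8/0.88 = 4.3182
ρ = λ_eff/μ = 4.3182/7.2 = 0.59975
L = ρ/(1-ρ) = 0.59975/(1-0.59975) = 1.4984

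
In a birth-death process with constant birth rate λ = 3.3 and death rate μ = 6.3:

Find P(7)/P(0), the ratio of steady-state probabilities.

For constant rates: P(n)/P(0) = (λ/μ)^n
P(7)/P(0) = (3.3/6.3)^7 = 0.5238^7 = 0.01082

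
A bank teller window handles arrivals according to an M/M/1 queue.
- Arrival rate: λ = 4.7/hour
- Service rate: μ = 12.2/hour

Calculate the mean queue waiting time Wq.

First, compute utilization: ρ = λ/μ = 4.7/12.2 = 0.3852
For M/M/1: Wq = λ/(μ(μ-λ))
Wq = 4.7/(12.2 × (12.2-4.7))
Wq = 4.7/(12.2 × 7.50)
Wq = 0.05137 hours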